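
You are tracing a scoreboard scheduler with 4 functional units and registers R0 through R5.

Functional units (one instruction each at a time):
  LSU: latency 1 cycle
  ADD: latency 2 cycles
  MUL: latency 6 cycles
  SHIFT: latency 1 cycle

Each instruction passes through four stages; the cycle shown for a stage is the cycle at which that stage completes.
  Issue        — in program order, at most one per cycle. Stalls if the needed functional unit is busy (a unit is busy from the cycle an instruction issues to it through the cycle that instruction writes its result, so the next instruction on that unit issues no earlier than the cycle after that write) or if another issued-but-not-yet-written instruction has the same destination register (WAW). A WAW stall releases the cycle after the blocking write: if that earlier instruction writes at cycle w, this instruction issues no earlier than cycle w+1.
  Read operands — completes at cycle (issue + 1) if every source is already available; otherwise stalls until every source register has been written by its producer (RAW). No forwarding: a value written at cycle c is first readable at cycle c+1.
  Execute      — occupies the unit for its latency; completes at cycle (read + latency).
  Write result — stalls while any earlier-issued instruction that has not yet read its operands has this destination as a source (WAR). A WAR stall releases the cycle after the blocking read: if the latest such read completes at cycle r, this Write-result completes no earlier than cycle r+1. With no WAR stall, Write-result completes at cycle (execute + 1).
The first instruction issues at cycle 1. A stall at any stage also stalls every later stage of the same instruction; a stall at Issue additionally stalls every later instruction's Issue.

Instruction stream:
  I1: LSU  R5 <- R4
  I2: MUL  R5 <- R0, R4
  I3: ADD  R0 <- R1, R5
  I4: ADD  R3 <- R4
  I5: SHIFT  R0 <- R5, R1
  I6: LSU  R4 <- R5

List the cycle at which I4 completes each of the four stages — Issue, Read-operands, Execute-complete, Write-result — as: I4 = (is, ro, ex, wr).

cycle 1: issue I1 (LSU)
cycle 2: I1 read-ops
cycle 3: I1 finished on LSU
cycle 4: I1→R5
cycle 5: issue I2 (MUL)
cycle 6: I2 read-ops, issue I3 (ADD)
cycle 12: I2 finished on MUL
cycle 13: I2→R5
cycle 14: I3 read-ops
cycle 16: I3 finished on ADD
cycle 17: I3→R0
cycle 18: issue I4 (ADD)
cycle 19: I4 read-ops, issue I5 (SHIFT)
cycle 20: I5 read-ops, issue I6 (LSU)
cycle 21: I4 finished on ADD, I5 finished on SHIFT, I6 read-ops
cycle 22: I4→R3, I5→R0, I6 finished on LSU
cycle 23: I6→R4

I4 = (18, 19, 21, 22)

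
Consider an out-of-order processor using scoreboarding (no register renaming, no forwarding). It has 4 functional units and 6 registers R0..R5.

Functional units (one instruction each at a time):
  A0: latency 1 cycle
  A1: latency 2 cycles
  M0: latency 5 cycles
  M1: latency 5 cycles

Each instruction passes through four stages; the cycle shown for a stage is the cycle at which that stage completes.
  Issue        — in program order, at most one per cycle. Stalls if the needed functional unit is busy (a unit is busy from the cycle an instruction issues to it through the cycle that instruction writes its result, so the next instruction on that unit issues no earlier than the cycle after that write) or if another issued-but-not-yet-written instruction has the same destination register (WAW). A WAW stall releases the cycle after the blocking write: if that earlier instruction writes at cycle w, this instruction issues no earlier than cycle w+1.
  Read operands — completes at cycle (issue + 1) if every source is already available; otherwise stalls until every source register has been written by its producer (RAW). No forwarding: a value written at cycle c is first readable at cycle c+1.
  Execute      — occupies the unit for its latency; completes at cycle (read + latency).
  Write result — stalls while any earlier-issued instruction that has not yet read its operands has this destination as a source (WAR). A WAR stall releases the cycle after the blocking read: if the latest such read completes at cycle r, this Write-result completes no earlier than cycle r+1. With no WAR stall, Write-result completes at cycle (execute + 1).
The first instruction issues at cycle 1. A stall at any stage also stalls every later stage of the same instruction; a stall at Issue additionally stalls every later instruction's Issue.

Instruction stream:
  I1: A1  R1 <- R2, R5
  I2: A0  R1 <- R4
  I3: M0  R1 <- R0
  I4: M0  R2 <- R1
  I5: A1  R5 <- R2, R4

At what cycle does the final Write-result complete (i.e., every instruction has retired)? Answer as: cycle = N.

cycle = 29

c1: I1 issues→A1
c2: I1 reads
c4: I1 exec-done
c5: I1 writes R1
c6: I2 issues→A0
c7: I2 reads
c8: I2 exec-done
c9: I2 writes R1
c10: I3 issues→M0
c11: I3 reads
c16: I3 exec-done
c17: I3 writes R1
c18: I4 issues→M0
c19: I4 reads, I5 issues→A1
c24: I4 exec-done
c25: I4 writes R2
c26: I5 reads
c28: I5 exec-done
c29: I5 writes R5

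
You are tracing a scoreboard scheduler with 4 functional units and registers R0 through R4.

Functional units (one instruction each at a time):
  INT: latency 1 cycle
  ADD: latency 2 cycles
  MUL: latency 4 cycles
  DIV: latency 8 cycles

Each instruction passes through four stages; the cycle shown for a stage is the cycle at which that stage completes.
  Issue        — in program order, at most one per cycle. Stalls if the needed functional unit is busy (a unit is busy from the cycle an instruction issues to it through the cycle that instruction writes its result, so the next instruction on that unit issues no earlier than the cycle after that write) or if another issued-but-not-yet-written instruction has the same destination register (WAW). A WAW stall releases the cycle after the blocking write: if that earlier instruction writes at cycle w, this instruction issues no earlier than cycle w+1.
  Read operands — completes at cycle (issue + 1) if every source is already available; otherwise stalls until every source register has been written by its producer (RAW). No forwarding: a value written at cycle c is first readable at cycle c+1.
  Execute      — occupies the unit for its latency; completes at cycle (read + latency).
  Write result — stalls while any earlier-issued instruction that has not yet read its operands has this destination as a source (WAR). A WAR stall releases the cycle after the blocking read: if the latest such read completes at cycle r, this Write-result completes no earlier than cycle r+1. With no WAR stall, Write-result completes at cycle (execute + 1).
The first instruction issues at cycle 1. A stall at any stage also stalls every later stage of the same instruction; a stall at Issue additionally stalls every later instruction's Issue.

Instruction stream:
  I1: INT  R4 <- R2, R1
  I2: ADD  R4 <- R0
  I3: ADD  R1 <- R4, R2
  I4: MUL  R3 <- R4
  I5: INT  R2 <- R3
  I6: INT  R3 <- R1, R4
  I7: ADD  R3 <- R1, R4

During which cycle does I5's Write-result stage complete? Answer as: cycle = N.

1) issue 1, read 2, done 3, write 4
2) issue 5, read 6, done 8, write 9  <WAW R4: wait I1 write@4>
3) issue 10, read 11, done 13, write 14  <struct: ADD busy until I2 writes@9>
4) issue 11, read 12, done 16, write 17
5) issue 12, read 18, done 19, write 20  <RAW R3: wait I4 write@17>
6) issue 21, read 22, done 23, write 24  <struct: INT busy until I5 writes@20>
7) issue 25, read 26, done 28, write 29  <WAW R3: wait I6 write@24>

cycle = 20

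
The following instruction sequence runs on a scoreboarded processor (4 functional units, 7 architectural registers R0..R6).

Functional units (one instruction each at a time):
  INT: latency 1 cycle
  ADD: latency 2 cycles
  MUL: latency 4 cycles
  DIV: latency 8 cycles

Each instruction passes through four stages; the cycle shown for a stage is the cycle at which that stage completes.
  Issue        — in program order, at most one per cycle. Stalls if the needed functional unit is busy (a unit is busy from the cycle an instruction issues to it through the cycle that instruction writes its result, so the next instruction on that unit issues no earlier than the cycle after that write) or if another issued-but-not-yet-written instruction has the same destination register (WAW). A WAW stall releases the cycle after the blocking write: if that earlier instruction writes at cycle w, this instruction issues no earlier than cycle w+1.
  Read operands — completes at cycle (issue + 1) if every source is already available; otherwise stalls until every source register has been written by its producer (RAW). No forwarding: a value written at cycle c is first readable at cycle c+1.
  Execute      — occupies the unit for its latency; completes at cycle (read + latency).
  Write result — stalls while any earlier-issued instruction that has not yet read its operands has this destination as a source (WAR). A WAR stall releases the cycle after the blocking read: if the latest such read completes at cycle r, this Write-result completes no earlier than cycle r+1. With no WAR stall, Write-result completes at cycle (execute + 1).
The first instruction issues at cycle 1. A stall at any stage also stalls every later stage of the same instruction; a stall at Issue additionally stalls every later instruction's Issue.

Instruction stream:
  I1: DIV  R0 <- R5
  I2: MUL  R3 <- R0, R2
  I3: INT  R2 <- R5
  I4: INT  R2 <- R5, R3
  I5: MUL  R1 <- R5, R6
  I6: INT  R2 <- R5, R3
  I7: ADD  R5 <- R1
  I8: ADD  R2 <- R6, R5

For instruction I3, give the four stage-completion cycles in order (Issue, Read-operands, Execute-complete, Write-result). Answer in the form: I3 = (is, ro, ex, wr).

cycle 1: I1 issues→DIV
cycle 2: I1 reads · I2 issues→MUL
cycle 3: I3 issues→INT
cycle 4: I3 reads
cycle 5: I3 exec-done
cycle 10: I1 exec-done
cycle 11: I1 writes R0
cycle 12: I2 reads
cycle 13: I3 writes R2
cycle 14: I4 issues→INT
cycle 16: I2 exec-done
cycle 17: I2 writes R3
cycle 18: I4 reads · I5 issues→MUL
cycle 19: I4 exec-done · I5 reads
cycle 20: I4 writes R2
cycle 21: I6 issues→INT
cycle 22: I6 reads · I7 issues→ADD
cycle 23: I5 exec-done · I6 exec-done
cycle 24: I5 writes R1 · I6 writes R2
cycle 25: I7 reads
cycle 27: I7 exec-done
cycle 28: I7 writes R5
cycle 29: I8 issues→ADD
cycle 30: I8 reads
cycle 32: I8 exec-done
cycle 33: I8 writes R2

I3 = (3, 4, 5, 13)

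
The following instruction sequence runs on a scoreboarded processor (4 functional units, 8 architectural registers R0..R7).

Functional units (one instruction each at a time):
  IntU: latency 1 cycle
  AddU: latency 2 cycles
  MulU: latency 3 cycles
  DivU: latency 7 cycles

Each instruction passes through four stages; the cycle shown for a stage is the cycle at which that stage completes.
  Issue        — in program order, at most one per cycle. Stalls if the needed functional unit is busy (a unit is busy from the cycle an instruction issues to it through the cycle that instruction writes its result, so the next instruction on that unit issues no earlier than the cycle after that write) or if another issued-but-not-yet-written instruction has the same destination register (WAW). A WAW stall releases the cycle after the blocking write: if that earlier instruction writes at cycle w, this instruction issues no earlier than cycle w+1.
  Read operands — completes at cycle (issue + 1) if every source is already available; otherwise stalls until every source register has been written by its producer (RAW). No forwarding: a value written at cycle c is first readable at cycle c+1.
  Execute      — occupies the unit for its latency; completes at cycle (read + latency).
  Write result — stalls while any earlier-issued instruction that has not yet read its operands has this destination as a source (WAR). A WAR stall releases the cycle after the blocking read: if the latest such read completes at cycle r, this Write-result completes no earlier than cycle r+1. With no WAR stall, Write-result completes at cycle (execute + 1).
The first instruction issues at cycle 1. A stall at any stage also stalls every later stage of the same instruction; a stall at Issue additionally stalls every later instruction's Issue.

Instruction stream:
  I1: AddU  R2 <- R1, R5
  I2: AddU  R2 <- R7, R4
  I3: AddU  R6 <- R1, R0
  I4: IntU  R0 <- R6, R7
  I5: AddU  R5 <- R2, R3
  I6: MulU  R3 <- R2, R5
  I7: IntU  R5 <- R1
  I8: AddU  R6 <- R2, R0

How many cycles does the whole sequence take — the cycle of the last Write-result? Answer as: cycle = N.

cycle = 26

I1: IS=1 RO=2 EX=4 WR=5
I2: IS=6 RO=7 EX=9 WR=10  [struct: AddU busy until I1 writes@5]
I3: IS=11 RO=12 EX=14 WR=15  [struct: AddU busy until I2 writes@10]
I4: IS=12 RO=16 EX=17 WR=18  [RAW R6: wait I3 write@15]
I5: IS=16 RO=17 EX=19 WR=20  [struct: AddU busy until I3 writes@15]
I6: IS=17 RO=21 EX=24 WR=25  [RAW R5: wait I5 write@20]
I7: IS=21 RO=22 EX=23 WR=24  [WAW R5: wait I5 write@20]
I8: IS=22 RO=23 EX=25 WR=26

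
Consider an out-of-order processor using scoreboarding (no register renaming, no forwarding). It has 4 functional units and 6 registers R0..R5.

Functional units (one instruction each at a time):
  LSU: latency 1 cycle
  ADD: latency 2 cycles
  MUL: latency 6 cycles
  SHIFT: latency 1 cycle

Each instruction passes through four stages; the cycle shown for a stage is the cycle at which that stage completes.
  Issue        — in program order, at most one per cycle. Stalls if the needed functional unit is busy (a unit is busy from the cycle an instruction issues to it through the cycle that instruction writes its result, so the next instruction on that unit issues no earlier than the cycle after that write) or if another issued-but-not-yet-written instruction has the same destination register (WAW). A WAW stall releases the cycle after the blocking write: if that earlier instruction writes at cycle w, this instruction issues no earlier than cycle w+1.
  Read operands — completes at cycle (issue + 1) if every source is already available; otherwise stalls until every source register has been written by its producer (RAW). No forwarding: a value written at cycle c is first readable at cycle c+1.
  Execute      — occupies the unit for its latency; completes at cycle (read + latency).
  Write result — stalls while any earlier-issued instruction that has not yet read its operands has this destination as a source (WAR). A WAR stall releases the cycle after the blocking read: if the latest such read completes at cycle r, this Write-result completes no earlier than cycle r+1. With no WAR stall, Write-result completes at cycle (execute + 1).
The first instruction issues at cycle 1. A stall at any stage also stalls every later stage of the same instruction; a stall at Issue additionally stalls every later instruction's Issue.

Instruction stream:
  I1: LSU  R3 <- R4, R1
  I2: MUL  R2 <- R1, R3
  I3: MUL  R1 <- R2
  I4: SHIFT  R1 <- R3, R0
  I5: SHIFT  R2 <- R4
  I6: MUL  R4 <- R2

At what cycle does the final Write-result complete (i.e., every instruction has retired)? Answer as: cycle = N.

cycle = 37

I1 -> (1, 2, 3, 4)
I2 -> (2, 5, 11, 12)  // RAW R3: wait I1 write@4
I3 -> (13, 14, 20, 21)  // struct: MUL busy until I2 writes@12
I4 -> (22, 23, 24, 25)  // WAW R1: wait I3 write@21
I5 -> (26, 27, 28, 29)  // struct: SHIFT busy until I4 writes@25
I6 -> (27, 30, 36, 37)  // RAW R2: wait I5 write@29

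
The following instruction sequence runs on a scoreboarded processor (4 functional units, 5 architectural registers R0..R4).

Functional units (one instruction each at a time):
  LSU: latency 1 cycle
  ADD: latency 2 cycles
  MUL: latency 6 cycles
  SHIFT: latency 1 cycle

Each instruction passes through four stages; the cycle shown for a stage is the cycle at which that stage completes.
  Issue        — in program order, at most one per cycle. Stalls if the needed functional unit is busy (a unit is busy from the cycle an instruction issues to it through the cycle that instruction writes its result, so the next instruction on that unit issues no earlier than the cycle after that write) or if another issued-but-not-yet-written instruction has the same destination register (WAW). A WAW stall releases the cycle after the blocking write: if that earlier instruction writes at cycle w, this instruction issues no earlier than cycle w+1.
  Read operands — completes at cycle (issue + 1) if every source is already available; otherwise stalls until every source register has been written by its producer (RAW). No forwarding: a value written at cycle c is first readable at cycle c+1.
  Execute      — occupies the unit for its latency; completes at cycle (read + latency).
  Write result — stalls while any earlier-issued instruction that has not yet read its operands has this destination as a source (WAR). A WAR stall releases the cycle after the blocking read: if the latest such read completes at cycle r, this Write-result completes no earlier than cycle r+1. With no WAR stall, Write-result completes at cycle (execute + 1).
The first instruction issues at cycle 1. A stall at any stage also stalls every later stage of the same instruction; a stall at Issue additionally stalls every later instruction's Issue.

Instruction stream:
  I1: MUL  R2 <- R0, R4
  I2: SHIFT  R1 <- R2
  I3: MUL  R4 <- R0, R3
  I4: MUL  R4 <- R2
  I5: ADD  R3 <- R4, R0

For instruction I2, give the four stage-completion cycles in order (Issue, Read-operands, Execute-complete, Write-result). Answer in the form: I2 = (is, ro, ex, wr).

c1: I1 dispatched to MUL
c2: I1 operands ready · I2 dispatched to SHIFT
c8: I1 complete
c9: R2←I1
c10: I2 operands ready · I3 dispatched to MUL
c11: I2 complete · I3 operands ready
c12: R1←I2
c17: I3 complete
c18: R4←I3
c19: I4 dispatched to MUL
c20: I4 operands ready · I5 dispatched to ADD
c26: I4 complete
c27: R4←I4
c28: I5 operands ready
c30: I5 complete
c31: R3←I5

I2 = (2, 10, 11, 12)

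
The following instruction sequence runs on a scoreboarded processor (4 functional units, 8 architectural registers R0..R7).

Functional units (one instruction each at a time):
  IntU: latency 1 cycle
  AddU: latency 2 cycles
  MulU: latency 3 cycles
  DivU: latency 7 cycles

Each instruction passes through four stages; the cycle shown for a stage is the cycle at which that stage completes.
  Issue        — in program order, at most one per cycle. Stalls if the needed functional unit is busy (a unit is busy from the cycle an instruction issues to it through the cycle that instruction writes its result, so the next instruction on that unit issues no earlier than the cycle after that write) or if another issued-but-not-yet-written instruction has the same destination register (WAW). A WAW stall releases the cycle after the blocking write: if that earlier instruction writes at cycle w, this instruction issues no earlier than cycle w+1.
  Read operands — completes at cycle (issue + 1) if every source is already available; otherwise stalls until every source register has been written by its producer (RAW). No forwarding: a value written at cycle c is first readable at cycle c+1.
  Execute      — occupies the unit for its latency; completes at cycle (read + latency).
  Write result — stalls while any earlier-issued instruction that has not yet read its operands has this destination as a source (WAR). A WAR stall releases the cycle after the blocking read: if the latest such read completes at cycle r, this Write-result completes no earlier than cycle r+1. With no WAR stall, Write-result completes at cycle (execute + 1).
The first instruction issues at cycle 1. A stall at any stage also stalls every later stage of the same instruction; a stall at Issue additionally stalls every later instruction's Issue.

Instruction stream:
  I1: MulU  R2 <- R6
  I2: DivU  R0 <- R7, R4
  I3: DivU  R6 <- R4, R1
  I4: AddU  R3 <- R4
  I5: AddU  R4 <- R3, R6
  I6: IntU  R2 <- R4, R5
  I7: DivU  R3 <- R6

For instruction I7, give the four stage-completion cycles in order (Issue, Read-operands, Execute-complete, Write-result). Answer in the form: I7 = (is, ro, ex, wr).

I7 = (22, 23, 30, 31)

c1: I1 dispatched to MulU
c2: I1 operands ready | I2 dispatched to DivU
c3: I2 operands ready
c5: I1 complete
c6: R2←I1
c10: I2 complete
c11: R0←I2
c12: I3 dispatched to DivU
c13: I3 operands ready | I4 dispatched to AddU
c14: I4 operands ready
c16: I4 complete
c17: R3←I4
c18: I5 dispatched to AddU
c19: I6 dispatched to IntU
c20: I3 complete
c21: R6←I3
c22: I5 operands ready | I7 dispatched to DivU
c23: I7 operands ready
c24: I5 complete
c25: R4←I5
c26: I6 operands ready
c27: I6 complete
c28: R2←I6
c30: I7 complete
c31: R3←I7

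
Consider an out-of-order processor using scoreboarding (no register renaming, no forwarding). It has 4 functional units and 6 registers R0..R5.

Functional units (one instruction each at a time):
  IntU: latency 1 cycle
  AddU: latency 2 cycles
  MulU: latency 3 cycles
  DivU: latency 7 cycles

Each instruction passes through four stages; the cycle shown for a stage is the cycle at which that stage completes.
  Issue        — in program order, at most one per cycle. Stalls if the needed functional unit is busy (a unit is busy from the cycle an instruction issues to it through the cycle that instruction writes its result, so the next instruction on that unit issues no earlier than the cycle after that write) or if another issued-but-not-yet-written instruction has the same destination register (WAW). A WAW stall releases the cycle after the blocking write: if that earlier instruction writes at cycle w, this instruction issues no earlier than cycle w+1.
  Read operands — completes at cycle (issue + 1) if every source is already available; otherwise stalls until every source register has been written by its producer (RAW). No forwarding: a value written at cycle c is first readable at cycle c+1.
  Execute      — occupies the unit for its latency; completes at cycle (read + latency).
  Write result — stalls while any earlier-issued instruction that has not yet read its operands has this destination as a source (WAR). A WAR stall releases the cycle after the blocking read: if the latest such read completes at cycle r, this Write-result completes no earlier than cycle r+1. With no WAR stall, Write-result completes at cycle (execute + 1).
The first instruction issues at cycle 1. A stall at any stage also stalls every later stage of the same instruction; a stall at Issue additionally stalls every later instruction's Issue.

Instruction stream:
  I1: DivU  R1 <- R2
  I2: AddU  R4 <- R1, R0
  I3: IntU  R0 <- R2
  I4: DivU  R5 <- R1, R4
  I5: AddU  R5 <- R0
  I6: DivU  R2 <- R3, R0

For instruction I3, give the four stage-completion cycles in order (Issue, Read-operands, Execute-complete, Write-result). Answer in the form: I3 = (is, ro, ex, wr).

I3 = (3, 4, 5, 12)

c1: issue I1 (DivU)
c2: I1 read-ops · issue I2 (AddU)
c3: issue I3 (IntU)
c4: I3 read-ops
c5: I3 finished on IntU
c9: I1 finished on DivU
c10: I1→R1
c11: I2 read-ops · issue I4 (DivU)
c12: I3→R0
c13: I2 finished on AddU
c14: I2→R4
c15: I4 read-ops
c22: I4 finished on DivU
c23: I4→R5
c24: issue I5 (AddU)
c25: I5 read-ops · issue I6 (DivU)
c26: I6 read-ops
c27: I5 finished on AddU
c28: I5→R5
c33: I6 finished on DivU
c34: I6→R2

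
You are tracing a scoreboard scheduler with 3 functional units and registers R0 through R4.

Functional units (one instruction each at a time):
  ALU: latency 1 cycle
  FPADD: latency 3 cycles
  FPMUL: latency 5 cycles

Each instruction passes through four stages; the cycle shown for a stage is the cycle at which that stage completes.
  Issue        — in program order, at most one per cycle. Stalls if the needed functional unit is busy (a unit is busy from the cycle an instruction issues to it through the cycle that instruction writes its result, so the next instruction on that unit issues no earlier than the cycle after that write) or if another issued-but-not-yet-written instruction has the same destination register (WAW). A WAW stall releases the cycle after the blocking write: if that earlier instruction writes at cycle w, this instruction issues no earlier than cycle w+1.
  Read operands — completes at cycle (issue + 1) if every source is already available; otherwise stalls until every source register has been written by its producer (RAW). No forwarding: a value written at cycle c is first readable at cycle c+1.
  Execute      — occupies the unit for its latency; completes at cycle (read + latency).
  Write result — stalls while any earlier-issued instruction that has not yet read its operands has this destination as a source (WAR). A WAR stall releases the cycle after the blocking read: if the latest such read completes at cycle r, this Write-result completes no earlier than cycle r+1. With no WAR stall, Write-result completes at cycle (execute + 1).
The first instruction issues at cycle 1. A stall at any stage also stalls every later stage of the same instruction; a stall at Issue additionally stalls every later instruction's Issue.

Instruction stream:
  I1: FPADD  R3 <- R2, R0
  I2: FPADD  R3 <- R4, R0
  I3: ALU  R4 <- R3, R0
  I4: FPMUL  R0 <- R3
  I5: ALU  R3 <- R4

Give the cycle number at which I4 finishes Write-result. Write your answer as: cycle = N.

cycle = 19

I1 -> (1, 2, 5, 6)
I2 -> (7, 8, 11, 12)  // struct: FPADD busy until I1 writes@6
I3 -> (8, 13, 14, 15)  // RAW R3: wait I2 write@12
I4 -> (9, 13, 18, 19)  // RAW R3: wait I2 write@12
I5 -> (16, 17, 18, 19)  // struct: ALU busy until I3 writes@15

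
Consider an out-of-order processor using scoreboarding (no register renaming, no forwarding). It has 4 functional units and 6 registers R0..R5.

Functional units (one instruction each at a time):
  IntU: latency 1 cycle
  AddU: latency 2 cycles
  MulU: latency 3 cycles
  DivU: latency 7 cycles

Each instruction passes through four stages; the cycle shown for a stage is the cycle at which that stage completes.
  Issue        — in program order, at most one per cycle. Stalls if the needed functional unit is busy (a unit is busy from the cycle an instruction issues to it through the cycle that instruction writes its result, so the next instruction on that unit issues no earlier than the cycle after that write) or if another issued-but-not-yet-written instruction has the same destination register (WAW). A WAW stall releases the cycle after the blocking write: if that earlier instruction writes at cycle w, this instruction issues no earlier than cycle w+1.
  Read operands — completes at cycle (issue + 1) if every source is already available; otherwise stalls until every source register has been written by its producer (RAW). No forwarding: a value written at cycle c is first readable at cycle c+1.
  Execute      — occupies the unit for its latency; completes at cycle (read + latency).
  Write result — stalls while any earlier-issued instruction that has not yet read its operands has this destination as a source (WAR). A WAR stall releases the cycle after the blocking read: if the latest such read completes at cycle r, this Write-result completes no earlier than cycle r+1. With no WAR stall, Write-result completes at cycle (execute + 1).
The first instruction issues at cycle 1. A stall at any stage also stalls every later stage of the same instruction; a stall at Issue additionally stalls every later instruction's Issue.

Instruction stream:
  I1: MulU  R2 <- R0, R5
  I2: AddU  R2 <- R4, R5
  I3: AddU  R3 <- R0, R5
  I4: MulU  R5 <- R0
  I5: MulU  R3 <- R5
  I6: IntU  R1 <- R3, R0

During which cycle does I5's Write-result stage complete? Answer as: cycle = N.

I1  is:1  ro:2  ex:5  wr:6
I2  is:7  ro:8  ex:10  wr:11  — WAW R2: wait I1 write@6
I3  is:12  ro:13  ex:15  wr:16  — struct: AddU busy until I2 writes@11
I4  is:13  ro:14  ex:17  wr:18
I5  is:19  ro:20  ex:23  wr:24  — struct: MulU busy until I4 writes@18
I6  is:20  ro:25  ex:26  wr:27  — RAW R3: wait I5 write@24

cycle = 24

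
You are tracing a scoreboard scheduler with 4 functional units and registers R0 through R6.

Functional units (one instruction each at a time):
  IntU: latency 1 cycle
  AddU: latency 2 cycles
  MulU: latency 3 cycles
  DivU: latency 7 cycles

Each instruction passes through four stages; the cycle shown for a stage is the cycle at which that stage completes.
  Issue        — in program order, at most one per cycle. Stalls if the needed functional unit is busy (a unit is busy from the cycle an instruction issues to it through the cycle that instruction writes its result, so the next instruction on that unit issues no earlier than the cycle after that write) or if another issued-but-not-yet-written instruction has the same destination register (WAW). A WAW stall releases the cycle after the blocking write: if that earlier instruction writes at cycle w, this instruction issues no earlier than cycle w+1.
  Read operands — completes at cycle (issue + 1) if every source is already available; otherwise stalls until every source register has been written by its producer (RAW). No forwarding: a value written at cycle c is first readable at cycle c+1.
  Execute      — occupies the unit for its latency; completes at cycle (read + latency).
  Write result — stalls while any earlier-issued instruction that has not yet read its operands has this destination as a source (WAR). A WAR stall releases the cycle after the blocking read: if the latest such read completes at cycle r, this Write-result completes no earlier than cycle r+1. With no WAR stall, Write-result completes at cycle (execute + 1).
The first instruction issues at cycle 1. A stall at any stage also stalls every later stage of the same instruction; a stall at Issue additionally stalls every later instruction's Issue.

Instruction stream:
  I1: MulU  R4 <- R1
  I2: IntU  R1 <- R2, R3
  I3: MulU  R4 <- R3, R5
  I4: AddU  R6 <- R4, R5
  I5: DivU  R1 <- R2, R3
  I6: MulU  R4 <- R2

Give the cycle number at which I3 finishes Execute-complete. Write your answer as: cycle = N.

[I1] 1/2/5/6
[I2] 2/3/4/5
[I3] 7/8/11/12  (struct: MulU busy until I1 writes@6)
[I4] 8/13/15/16  (RAW R4: wait I3 write@12)
[I5] 9/10/17/18
[I6] 13/14/17/18  (struct: MulU busy until I3 writes@12)

cycle = 11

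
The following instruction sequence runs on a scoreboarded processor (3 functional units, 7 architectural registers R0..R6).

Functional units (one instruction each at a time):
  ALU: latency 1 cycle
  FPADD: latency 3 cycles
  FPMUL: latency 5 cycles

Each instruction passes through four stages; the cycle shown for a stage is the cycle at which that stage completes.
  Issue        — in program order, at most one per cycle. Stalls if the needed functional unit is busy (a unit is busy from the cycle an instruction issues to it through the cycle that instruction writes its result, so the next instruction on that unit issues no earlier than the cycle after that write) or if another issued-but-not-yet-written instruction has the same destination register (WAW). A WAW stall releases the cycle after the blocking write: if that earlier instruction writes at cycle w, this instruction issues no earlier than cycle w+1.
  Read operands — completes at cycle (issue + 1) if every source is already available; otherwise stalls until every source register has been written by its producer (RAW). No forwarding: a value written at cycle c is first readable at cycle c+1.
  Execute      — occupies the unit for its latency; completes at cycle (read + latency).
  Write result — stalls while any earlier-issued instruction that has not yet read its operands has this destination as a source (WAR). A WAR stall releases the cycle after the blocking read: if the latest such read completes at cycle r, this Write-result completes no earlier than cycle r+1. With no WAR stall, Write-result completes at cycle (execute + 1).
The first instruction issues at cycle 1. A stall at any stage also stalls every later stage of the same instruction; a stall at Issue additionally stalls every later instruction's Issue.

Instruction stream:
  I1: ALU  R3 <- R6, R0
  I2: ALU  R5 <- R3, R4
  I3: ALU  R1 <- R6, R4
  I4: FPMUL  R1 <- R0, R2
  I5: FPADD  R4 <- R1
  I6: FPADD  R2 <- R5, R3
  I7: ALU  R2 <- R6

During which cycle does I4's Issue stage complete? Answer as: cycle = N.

cycle = 13

I1: IS=1 RO=2 EX=3 WR=4
I2: IS=5 RO=6 EX=7 WR=8  [struct: ALU busy until I1 writes@4]
I3: IS=9 RO=10 EX=11 WR=12  [struct: ALU busy until I2 writes@8]
I4: IS=13 RO=14 EX=19 WR=20  [WAW R1: wait I3 write@12]
I5: IS=14 RO=21 EX=24 WR=25  [RAW R1: wait I4 write@20]
I6: IS=26 RO=27 EX=30 WR=31  [struct: FPADD busy until I5 writes@25]
I7: IS=32 RO=33 EX=34 WR=35  [WAW R2: wait I6 write@31]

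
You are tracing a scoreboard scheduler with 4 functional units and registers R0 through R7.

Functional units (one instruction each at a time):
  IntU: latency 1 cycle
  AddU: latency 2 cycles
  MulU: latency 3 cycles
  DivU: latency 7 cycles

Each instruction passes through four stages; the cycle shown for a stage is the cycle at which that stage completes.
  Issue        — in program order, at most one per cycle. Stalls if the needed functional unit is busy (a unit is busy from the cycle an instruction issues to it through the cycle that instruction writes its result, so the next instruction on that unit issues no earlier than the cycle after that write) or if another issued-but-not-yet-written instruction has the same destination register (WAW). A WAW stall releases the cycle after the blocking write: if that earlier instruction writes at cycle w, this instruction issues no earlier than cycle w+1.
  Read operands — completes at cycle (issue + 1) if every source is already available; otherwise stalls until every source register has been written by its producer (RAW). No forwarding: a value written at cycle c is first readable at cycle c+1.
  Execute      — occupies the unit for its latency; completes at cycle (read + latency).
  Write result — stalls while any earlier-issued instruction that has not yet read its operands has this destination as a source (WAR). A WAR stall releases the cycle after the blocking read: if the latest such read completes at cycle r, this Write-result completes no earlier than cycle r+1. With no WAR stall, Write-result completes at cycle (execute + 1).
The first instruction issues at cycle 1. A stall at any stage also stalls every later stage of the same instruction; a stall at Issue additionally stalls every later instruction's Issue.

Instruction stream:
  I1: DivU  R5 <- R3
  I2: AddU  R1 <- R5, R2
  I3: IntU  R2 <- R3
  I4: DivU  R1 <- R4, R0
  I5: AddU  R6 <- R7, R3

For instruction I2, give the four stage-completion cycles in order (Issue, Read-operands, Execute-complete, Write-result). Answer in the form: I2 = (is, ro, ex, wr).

I2 = (2, 11, 13, 14)

t=1  I1 issues→DivU
t=2  I1 reads | I2 issues→AddU
t=3  I3 issues→IntU
t=4  I3 reads
t=5  I3 exec-done
t=9  I1 exec-done
t=10  I1 writes R5
t=11  I2 reads
t=12  I3 writes R2
t=13  I2 exec-done
t=14  I2 writes R1
t=15  I4 issues→DivU
t=16  I4 reads | I5 issues→AddU
t=17  I5 reads
t=19  I5 exec-done
t=20  I5 writes R6
t=23  I4 exec-done
t=24  I4 writes R1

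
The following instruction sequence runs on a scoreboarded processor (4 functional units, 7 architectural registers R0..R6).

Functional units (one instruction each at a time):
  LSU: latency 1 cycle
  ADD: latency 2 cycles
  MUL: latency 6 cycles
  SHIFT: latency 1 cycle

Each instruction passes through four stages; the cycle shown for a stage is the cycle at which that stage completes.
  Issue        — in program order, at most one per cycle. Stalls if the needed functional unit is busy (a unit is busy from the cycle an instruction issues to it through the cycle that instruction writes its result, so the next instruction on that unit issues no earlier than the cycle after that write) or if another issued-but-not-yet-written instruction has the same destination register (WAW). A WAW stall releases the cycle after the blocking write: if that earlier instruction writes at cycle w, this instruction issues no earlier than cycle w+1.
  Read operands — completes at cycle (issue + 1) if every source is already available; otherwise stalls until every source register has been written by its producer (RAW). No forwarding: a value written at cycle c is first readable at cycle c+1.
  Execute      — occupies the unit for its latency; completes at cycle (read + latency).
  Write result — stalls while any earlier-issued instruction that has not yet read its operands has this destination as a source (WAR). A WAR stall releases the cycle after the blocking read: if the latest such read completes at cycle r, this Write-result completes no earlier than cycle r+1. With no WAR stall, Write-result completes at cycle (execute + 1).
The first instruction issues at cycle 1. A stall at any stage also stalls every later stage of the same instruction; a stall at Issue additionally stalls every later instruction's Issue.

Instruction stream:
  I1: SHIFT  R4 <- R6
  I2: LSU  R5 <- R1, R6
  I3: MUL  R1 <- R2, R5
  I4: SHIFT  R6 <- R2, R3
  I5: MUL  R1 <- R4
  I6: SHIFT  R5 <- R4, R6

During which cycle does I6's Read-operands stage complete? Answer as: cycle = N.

cycle = 16

[1] I1→SHIFT
[2] I1 RO, I2→LSU
[3] I1 EX, I2 RO, I3→MUL
[4] I1 WR R4, I2 EX
[5] I2 WR R5, I4→SHIFT
[6] I3 RO, I4 RO
[7] I4 EX
[8] I4 WR R6
[12] I3 EX
[13] I3 WR R1
[14] I5→MUL
[15] I5 RO, I6→SHIFT
[16] I6 RO
[17] I6 EX
[18] I6 WR R5
[21] I5 EX
[22] I5 WR R1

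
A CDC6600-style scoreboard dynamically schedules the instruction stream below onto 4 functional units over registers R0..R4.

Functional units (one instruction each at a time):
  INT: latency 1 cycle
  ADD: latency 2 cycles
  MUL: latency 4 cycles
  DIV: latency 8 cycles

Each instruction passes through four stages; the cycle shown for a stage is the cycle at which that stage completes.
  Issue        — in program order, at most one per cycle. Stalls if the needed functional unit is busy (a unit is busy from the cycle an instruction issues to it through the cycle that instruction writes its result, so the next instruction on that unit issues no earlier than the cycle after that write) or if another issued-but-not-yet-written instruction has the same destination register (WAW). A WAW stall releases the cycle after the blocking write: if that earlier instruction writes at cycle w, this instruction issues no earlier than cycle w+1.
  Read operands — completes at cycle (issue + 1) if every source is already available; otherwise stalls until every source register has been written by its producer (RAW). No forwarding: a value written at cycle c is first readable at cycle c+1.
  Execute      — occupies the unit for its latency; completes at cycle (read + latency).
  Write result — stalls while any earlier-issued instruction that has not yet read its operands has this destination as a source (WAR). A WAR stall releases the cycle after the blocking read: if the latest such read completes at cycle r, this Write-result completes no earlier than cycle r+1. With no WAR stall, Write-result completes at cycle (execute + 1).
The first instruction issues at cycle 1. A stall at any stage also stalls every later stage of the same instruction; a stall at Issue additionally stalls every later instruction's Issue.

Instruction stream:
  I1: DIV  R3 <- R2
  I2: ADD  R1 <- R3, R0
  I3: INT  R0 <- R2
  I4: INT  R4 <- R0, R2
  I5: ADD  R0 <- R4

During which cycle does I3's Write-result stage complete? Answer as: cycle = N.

cycle = 13

[1] I1 issues→DIV
[2] I1 reads, I2 issues→ADD
[3] I3 issues→INT
[4] I3 reads
[5] I3 exec-done
[10] I1 exec-done
[11] I1 writes R3
[12] I2 reads
[13] I3 writes R0
[14] I2 exec-done, I4 issues→INT
[15] I2 writes R1, I4 reads
[16] I4 exec-done, I5 issues→ADD
[17] I4 writes R4
[18] I5 reads
[20] I5 exec-done
[21] I5 writes R0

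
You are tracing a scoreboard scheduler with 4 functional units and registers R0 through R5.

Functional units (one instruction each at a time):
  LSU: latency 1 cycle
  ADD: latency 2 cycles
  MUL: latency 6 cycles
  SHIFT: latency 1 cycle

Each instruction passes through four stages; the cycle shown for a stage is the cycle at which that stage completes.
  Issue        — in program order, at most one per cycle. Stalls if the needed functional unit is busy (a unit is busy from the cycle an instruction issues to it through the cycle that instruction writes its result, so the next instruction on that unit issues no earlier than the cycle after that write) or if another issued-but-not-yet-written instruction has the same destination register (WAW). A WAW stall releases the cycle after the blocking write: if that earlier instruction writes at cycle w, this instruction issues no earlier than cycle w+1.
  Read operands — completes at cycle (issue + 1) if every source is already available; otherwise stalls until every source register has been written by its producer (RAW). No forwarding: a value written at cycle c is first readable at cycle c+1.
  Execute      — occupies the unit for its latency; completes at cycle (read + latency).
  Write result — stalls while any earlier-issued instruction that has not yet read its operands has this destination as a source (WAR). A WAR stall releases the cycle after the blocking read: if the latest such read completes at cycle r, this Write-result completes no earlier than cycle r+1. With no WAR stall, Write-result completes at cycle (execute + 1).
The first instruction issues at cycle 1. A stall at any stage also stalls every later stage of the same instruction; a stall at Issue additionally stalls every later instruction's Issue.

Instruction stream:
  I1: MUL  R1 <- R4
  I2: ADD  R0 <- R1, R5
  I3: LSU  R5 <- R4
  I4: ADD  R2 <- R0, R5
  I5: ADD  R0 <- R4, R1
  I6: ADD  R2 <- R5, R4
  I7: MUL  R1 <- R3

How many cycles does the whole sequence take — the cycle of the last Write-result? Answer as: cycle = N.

cycle = 33

cycle 1: I1 dispatched to MUL
cycle 2: I1 operands ready | I2 dispatched to ADD
cycle 3: I3 dispatched to LSU
cycle 4: I3 operands ready
cycle 5: I3 complete
cycle 8: I1 complete
cycle 9: R1←I1
cycle 10: I2 operands ready
cycle 11: R5←I3
cycle 12: I2 complete
cycle 13: R0←I2
cycle 14: I4 dispatched to ADD
cycle 15: I4 operands ready
cycle 17: I4 complete
cycle 18: R2←I4
cycle 19: I5 dispatched to ADD
cycle 20: I5 operands ready
cycle 22: I5 complete
cycle 23: R0←I5
cycle 24: I6 dispatched to ADD
cycle 25: I6 operands ready | I7 dispatched to MUL
cycle 26: I7 operands ready
cycle 27: I6 complete
cycle 28: R2←I6
cycle 32: I7 complete
cycle 33: R1←I7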